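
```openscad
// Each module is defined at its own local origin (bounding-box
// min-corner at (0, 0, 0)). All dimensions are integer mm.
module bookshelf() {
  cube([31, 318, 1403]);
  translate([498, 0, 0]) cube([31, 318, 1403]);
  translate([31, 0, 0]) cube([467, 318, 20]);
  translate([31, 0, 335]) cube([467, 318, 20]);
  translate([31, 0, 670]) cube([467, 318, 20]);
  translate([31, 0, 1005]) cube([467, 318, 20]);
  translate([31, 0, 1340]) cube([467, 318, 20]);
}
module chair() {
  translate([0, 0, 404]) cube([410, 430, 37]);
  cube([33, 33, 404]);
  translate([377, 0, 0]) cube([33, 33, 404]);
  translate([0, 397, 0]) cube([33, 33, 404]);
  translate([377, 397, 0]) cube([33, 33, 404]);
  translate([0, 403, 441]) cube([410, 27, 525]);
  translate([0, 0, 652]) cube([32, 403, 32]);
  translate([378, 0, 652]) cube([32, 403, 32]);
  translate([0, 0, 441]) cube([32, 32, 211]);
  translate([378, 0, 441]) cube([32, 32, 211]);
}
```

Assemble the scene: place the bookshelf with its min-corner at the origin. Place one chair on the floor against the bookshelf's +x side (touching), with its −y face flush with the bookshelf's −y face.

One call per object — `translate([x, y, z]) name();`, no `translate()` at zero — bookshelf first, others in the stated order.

bookshelf();
translate([529, 0, 0]) chair();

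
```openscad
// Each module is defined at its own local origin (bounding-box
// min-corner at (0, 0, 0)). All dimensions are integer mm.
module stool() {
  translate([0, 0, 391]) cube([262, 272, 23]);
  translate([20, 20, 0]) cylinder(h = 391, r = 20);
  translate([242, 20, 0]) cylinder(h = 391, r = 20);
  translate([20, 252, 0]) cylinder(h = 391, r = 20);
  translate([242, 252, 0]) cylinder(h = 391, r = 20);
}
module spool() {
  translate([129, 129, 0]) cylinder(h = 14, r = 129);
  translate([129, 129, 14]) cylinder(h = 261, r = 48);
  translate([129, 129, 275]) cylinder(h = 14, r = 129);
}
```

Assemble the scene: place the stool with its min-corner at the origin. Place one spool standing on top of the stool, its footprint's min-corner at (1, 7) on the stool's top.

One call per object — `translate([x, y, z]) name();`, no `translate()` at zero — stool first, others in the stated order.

stool();
translate([1, 7, 414]) spool();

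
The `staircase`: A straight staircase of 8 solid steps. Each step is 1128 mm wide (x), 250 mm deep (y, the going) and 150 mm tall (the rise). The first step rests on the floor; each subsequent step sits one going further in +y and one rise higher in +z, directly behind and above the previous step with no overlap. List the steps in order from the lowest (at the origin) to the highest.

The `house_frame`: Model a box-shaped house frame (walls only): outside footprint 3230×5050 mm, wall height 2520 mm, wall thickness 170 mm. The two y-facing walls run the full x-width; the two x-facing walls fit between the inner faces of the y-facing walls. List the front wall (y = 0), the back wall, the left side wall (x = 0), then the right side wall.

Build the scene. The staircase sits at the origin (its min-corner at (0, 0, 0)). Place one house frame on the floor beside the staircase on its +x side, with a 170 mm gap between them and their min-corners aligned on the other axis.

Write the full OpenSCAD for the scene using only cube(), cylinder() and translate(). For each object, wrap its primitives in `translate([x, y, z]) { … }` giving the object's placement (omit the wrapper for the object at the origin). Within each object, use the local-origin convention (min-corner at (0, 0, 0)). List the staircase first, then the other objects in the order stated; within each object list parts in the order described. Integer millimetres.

cube([1128, 250, 150]);
translate([0, 250, 150]) cube([1128, 250, 150]);
translate([0, 500, 300]) cube([1128, 250, 150]);
translate([0, 750, 450]) cube([1128, 250, 150]);
translate([0, 1000, 600]) cube([1128, 250, 150]);
translate([0, 1250, 750]) cube([1128, 250, 150]);
translate([0, 1500, 900]) cube([1128, 250, 150]);
translate([0, 1750, 1050]) cube([1128, 250, 150]);
translate([1298, 0, 0]) {
  cube([3230, 170, 2520]);
  translate([0, 4880, 0]) cube([3230, 170, 2520]);
  translate([0, 170, 0]) cube([170, 4710, 2520]);
  translate([3060, 170, 0]) cube([170, 4710, 2520]);
}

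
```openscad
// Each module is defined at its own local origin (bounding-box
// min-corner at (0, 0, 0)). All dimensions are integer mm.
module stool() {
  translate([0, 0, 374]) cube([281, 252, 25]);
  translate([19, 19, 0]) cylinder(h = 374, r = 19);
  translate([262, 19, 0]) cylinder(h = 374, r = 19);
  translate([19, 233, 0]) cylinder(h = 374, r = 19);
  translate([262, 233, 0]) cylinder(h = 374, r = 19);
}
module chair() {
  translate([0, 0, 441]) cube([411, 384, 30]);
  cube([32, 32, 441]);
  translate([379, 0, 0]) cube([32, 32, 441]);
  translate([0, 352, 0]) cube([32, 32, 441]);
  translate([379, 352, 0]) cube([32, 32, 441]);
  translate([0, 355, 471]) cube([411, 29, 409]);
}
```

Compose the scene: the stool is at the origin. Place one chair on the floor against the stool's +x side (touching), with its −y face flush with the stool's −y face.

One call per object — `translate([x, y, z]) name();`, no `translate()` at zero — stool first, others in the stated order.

stool();
translate([281, 0, 0]) chair();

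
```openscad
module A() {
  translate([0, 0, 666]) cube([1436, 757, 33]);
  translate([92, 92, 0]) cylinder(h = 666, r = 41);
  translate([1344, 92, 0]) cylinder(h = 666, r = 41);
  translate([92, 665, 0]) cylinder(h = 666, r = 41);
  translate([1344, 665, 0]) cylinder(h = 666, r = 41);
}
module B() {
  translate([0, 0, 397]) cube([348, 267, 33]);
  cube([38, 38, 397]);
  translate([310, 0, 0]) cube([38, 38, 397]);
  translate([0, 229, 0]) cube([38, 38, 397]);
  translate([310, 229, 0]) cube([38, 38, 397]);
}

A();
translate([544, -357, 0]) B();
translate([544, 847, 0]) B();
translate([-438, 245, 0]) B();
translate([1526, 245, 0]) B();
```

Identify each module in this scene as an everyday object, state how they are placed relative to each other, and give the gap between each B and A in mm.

A is a table. B is a stool. Four stools sit around the table at the −y, +y, −x, +x sides. The gap between each stool and the table is 90 mm.

Each stool's nearest face is 90 mm from the table's bounding box.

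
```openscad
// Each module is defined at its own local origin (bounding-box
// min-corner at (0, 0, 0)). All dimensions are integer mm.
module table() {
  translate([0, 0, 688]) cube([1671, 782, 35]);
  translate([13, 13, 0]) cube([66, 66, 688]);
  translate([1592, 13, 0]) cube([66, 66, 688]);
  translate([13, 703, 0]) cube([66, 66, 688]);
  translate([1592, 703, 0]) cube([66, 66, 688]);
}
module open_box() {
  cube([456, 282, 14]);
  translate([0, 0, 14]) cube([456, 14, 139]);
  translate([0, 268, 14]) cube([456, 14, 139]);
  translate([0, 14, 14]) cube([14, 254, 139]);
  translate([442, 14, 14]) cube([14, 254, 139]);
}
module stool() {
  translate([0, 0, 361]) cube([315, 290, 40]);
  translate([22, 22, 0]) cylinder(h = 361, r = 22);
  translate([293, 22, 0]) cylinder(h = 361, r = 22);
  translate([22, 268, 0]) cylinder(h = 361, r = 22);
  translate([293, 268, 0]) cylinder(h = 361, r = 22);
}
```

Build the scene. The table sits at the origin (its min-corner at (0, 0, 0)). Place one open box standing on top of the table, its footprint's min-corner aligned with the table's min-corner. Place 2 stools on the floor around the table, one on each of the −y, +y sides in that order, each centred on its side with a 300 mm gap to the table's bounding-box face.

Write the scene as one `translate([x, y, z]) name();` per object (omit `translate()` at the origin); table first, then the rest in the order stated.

table();
translate([0, 0, 723]) open_box();
translate([678, -590, 0]) stool();
translate([678, 1082, 0]) stool();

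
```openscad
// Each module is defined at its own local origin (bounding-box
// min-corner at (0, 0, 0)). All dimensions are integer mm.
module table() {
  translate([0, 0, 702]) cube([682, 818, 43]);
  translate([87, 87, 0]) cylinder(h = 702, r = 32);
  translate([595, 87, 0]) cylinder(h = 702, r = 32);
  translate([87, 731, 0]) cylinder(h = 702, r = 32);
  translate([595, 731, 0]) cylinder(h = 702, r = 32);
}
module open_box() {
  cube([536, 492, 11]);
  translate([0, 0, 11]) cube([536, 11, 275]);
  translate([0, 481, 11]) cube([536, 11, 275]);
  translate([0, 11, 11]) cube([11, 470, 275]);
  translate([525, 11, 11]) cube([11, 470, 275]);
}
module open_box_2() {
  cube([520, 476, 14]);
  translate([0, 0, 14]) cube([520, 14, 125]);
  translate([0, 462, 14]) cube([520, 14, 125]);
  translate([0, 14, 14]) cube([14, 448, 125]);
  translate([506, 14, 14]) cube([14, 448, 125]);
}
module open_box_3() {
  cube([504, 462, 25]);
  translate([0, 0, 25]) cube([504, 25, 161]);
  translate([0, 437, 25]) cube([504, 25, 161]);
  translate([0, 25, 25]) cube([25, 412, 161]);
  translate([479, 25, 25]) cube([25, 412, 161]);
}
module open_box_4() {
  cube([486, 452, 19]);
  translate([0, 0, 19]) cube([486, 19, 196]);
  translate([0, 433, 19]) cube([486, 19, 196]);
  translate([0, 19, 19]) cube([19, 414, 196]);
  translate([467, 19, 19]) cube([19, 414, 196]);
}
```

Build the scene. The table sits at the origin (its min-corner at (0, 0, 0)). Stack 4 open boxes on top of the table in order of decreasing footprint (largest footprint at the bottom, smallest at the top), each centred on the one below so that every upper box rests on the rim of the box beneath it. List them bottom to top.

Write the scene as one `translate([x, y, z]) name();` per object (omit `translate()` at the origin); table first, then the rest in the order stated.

table();
translate([73, 163, 745]) open_box();
translate([81, 171, 1031]) open_box_2();
translate([89, 178, 1170]) open_box_3();
translate([98, 183, 1356]) open_box_4();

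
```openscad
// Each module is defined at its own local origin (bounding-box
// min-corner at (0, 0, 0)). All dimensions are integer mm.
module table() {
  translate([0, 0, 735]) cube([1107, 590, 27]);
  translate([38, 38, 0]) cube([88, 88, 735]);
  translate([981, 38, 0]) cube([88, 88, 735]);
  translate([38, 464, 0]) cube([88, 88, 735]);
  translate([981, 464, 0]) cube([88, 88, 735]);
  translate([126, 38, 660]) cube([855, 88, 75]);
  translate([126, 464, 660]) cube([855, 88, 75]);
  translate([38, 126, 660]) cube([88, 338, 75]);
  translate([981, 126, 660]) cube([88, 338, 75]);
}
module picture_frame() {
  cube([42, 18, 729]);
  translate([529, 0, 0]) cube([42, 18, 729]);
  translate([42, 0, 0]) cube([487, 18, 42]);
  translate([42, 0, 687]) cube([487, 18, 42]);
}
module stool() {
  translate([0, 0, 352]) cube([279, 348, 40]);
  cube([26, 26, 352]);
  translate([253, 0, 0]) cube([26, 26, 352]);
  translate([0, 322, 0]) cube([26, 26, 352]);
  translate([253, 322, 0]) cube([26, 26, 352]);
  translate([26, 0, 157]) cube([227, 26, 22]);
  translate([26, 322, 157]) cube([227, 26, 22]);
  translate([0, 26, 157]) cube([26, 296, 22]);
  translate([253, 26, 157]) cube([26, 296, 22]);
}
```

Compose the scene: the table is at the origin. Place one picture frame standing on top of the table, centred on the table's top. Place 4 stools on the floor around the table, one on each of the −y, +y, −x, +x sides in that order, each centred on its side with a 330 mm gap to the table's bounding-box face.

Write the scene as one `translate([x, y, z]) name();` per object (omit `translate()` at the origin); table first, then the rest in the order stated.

table();
translate([268, 286, 762]) picture_frame();
translate([414, -678, 0]) stool();
translate([414, 920, 0]) stool();
translate([-609, 121, 0]) stool();
translate([1437, 121, 0]) stool();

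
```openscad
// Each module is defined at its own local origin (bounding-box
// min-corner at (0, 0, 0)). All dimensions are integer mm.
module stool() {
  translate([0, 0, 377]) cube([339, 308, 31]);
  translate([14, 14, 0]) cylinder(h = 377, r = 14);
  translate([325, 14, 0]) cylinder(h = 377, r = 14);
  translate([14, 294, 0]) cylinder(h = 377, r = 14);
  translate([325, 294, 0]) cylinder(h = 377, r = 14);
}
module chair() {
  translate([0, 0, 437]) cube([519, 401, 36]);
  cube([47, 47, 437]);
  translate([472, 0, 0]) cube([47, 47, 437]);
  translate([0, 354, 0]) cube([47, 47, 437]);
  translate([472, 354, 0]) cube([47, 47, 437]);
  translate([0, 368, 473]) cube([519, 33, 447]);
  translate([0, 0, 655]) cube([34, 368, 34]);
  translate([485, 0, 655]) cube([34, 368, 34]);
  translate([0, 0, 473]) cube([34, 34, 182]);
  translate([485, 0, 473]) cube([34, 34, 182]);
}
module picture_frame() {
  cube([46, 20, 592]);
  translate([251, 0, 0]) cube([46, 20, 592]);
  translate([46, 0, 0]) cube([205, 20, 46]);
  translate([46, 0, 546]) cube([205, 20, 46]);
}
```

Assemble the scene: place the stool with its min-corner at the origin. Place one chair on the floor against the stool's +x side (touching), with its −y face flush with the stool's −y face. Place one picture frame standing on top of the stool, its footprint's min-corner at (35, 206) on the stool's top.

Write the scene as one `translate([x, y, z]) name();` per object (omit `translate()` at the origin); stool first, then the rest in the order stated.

stool();
translate([339, 0, 0]) chair();
translate([35, 206, 408]) picture_frame();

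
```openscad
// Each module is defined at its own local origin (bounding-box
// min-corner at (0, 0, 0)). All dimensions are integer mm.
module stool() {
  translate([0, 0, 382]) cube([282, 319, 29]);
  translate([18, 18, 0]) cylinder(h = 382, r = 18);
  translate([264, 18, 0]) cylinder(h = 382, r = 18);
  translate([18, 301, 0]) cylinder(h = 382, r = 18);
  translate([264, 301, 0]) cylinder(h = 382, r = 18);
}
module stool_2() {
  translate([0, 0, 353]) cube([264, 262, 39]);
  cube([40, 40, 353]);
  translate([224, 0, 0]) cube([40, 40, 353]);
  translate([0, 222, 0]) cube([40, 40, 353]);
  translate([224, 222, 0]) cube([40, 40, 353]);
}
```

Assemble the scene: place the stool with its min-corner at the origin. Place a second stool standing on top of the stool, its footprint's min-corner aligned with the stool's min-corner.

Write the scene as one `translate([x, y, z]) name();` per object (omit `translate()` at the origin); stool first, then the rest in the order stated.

stool();
translate([0, 0, 411]) stool_2();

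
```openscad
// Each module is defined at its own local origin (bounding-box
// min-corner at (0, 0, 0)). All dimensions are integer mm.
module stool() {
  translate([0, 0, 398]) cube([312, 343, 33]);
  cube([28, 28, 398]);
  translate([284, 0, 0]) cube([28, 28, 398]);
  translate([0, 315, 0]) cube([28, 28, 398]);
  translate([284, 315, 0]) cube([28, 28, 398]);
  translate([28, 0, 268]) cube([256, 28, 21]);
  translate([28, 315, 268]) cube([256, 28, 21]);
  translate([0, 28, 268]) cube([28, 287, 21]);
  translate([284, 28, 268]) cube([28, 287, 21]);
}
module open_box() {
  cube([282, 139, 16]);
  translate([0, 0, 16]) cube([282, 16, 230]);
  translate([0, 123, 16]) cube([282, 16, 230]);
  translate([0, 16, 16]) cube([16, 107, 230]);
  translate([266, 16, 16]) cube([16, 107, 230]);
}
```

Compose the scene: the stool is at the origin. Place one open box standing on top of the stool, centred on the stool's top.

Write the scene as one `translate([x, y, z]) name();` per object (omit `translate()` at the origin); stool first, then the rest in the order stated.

stool();
translate([15, 102, 431]) open_box();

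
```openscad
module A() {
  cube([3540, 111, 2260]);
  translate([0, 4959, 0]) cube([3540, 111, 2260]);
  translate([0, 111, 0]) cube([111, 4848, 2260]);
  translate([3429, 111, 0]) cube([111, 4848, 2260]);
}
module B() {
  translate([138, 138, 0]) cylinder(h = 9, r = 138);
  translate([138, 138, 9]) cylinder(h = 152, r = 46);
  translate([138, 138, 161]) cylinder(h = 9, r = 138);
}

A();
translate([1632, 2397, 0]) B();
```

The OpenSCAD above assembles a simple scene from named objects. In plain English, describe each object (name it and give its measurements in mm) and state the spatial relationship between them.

A is the wall frame of a small rectangular building: four walls, each 2260 mm tall and 111 mm thick, enclosing a footprint 3540 mm (x) by 5070 mm (y) outside-to-outside, with no floor or roof. The front and back walls (the −y and +y sides) span the full width; the two side walls fit between them.

B is a spool: two coaxial disc flanges of radius 138 mm and thickness 9 mm, joined by a core cylinder of radius 46 mm and height 152 mm. The lower flange rests on z = 0 and the three cylinders share a vertical axis.

The spool sits inside the house frame, centred.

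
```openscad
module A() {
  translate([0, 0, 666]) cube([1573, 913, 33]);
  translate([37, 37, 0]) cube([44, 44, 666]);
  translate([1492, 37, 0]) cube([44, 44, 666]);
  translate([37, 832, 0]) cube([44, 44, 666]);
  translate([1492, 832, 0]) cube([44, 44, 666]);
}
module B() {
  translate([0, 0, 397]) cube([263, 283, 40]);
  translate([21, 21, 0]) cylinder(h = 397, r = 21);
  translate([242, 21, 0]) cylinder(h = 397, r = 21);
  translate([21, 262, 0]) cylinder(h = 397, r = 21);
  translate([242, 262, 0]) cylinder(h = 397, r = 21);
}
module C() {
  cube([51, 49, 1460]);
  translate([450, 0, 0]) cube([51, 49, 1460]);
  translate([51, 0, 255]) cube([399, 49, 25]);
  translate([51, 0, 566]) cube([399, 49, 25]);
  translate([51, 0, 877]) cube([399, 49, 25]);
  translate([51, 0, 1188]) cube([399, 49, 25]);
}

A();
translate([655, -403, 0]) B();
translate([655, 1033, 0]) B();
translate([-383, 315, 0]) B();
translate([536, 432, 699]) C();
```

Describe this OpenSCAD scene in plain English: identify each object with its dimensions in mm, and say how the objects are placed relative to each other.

A is a rectangular dining table. The top is 1573×913×33 mm with its upper surface at z = 699 mm. It stands on four 44×44 mm square legs, each inset 37 mm from the nearest pair of top edges, running from the floor to the underside of the top.

B is a simple wooden stool: a rectangular seat 263 mm (x) by 283 mm (y), 40 mm thick, top face at z = 437 mm, on four round legs, each 42 mm in diameter. The legs rest on z = 0, each leg's axis is inset half a diameter from the nearest pair of seat edges (so the leg's bounding box is flush with the corner).

C is a wooden ladder with two side rails of 51×49 mm section and 1460 mm height, set 501 mm apart overall. Between them run 4 rectangular rungs (49 mm deep, 25 mm thick), front faces flush with the rails' −y face. The bottom of the first rung is 255 mm above the floor and each subsequent rung is 311 mm higher than the one below.

Three stools sit around the table at the −y, +y, −x sides. The ladder is on top of the table, centred.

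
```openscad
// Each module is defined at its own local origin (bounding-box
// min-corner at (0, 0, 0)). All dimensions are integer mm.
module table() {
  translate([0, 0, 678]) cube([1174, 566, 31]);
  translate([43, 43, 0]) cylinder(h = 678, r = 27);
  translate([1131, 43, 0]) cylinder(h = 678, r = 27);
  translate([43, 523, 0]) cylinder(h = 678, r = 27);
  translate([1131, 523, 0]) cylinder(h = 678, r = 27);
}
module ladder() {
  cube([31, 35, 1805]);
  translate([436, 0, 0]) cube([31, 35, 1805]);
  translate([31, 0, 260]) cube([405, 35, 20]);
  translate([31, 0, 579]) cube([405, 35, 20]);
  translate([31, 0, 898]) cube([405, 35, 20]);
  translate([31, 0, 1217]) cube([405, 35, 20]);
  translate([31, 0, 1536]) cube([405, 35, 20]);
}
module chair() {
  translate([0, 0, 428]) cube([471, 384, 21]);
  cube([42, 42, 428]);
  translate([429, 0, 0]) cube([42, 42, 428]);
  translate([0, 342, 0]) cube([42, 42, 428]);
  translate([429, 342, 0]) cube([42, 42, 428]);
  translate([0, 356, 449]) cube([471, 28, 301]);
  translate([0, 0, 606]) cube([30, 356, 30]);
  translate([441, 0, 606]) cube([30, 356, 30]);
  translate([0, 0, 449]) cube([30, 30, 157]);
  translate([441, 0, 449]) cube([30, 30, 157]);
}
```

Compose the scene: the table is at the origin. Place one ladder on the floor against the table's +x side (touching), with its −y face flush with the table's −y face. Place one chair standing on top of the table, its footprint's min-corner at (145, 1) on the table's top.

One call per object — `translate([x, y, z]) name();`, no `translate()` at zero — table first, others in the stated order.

table();
translate([1174, 0, 0]) ladder();
translate([145, 1, 709]) chair();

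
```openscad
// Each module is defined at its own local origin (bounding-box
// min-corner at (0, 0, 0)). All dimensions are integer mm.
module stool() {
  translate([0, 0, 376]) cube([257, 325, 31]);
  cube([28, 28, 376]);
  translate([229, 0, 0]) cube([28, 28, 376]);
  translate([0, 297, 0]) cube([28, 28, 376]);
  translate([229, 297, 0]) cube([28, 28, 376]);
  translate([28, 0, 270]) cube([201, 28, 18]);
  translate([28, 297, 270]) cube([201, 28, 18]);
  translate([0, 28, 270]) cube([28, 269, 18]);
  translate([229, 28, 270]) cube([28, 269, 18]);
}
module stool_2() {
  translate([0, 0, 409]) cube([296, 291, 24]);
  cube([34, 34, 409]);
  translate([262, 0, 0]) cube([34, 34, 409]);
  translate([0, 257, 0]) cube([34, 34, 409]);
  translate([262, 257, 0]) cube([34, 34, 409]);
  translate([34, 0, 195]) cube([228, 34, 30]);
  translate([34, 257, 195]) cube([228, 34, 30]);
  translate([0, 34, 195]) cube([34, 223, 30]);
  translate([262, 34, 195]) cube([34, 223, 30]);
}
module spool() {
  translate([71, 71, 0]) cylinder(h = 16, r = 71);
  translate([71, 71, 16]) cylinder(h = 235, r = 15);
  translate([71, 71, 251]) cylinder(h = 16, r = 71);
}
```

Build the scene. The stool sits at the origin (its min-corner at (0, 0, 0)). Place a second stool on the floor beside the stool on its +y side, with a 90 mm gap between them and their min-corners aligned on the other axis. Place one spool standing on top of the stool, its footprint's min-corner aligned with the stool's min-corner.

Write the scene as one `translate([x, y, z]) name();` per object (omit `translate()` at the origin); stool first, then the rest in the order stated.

stool();
translate([0, 415, 0]) stool_2();
translate([0, 0, 407]) spool();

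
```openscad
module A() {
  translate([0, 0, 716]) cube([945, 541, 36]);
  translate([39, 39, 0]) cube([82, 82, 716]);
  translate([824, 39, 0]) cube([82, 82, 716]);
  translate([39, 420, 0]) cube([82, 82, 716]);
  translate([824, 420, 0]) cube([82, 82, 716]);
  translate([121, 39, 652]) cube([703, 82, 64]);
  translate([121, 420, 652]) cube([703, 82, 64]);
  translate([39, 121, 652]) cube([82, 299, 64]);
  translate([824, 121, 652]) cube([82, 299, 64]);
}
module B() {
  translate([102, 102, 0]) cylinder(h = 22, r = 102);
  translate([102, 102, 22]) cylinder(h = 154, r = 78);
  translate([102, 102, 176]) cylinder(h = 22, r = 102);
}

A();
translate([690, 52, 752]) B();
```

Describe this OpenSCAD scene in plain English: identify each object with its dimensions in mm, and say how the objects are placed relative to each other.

A is a rectangular dining table. The top is 945×541×36 mm with its upper surface at z = 752 mm. It stands on four 82×82 mm square legs, each inset 39 mm from the nearest pair of top edges, running from the floor to the underside of the top. Four apron rails, 82 mm thick and 64 mm tall, run between adjacent legs with their top edges flush with the underside of the top and their outer faces flush with the legs' outer faces.

B is a spool: two coaxial disc flanges of radius 102 mm and thickness 22 mm, joined by a core cylinder of radius 78 mm and height 154 mm. The lower flange rests on z = 0 and the three cylinders share a vertical axis.

The spool is on top of the table.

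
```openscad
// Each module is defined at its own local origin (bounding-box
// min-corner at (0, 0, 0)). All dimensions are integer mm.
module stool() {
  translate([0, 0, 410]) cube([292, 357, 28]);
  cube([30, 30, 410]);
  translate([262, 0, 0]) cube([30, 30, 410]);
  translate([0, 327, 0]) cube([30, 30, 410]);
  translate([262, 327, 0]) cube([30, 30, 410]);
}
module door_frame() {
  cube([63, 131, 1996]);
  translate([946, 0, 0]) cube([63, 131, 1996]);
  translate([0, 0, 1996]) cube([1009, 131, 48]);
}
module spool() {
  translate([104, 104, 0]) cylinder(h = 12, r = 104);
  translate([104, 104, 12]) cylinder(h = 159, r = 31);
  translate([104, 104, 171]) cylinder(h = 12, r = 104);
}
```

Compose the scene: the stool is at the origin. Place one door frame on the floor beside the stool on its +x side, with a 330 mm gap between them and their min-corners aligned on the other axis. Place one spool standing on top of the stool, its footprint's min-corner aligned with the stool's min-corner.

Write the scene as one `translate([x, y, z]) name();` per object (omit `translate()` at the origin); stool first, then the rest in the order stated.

stool();
translate([622, 0, 0]) door_frame();
translate([0, 0, 438]) spool();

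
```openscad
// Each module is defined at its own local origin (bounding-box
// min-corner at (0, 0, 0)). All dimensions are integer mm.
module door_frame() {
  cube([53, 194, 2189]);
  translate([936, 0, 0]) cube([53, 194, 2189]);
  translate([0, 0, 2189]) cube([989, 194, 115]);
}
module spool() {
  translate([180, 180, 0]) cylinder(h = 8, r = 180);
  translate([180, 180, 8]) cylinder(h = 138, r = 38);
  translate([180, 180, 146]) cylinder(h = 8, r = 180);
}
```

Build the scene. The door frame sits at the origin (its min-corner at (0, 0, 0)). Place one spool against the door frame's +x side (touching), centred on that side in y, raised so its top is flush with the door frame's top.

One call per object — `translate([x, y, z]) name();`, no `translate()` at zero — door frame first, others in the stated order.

door_frame();
translate([989, -83, 2150]) spool();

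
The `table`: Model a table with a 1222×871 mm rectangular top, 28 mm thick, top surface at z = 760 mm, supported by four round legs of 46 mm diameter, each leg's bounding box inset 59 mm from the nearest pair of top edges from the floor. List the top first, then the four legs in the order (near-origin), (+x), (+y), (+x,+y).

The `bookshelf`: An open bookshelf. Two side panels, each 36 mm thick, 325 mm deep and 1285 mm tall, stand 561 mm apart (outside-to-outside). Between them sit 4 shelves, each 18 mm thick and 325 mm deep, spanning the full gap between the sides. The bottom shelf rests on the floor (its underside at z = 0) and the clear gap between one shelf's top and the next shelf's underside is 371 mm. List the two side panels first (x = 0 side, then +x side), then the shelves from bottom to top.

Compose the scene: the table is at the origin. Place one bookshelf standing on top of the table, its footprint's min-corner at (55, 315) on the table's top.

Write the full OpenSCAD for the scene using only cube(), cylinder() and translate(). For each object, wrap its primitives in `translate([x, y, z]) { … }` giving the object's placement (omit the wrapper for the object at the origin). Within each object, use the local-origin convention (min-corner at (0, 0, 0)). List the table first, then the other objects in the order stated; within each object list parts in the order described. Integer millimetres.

translate([0, 0, 732]) cube([1222, 871, 28]);
translate([82, 82, 0]) cylinder(h = 732, r = 23);
translate([1140, 82, 0]) cylinder(h = 732, r = 23);
translate([82, 789, 0]) cylinder(h = 732, r = 23);
translate([1140, 789, 0]) cylinder(h = 732, r = 23);
translate([55, 315, 760]) {
  cube([36, 325, 1285]);
  translate([525, 0, 0]) cube([36, 325, 1285]);
  translate([36, 0, 0]) cube([489, 325, 18]);
  translate([36, 0, 389]) cube([489, 325, 18]);
  translate([36, 0, 778]) cube([489, 325, 18]);
  translate([36, 0, 1167]) cube([489, 325, 18]);
}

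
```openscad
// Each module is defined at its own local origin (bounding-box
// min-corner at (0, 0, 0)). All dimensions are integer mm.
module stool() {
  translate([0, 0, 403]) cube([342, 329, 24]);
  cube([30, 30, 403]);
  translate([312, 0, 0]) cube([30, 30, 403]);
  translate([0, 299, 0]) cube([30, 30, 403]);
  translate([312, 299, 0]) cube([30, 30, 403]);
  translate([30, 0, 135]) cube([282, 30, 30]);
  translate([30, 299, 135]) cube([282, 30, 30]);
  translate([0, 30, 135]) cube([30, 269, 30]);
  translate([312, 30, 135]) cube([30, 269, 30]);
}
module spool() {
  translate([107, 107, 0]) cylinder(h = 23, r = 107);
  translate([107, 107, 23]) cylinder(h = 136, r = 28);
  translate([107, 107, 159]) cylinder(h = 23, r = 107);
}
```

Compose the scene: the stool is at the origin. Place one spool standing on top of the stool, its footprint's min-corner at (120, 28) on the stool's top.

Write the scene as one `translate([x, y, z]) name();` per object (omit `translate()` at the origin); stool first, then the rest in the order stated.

stool();
translate([120, 28, 427]) spool();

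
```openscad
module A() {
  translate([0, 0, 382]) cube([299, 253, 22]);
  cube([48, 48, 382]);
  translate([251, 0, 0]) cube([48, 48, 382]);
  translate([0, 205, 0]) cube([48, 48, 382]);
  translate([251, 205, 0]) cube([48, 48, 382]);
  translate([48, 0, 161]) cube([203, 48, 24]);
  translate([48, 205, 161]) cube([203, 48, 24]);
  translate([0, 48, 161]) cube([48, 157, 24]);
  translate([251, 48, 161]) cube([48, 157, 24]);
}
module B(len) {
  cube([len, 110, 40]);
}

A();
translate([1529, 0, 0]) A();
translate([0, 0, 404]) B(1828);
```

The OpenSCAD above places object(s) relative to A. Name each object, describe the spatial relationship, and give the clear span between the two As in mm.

Second stool starts at x = 1529; first ends at x = 299; clear span = 1529 − 299 = 1230 mm.

A is a stool. B is a beam. A beam spans the tops of two stools. The clear span between the two stools is 1230 mm.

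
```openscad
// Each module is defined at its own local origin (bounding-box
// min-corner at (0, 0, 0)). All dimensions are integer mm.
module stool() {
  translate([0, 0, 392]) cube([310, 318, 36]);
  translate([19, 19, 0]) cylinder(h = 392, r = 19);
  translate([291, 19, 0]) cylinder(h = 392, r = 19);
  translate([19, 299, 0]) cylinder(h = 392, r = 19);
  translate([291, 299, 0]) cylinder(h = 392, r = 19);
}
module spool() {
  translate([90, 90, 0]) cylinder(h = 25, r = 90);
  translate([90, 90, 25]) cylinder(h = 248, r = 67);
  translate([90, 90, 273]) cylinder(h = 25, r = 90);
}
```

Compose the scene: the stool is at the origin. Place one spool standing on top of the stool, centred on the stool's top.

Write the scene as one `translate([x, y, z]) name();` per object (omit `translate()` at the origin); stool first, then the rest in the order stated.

stool();
translate([65, 69, 428]) spool();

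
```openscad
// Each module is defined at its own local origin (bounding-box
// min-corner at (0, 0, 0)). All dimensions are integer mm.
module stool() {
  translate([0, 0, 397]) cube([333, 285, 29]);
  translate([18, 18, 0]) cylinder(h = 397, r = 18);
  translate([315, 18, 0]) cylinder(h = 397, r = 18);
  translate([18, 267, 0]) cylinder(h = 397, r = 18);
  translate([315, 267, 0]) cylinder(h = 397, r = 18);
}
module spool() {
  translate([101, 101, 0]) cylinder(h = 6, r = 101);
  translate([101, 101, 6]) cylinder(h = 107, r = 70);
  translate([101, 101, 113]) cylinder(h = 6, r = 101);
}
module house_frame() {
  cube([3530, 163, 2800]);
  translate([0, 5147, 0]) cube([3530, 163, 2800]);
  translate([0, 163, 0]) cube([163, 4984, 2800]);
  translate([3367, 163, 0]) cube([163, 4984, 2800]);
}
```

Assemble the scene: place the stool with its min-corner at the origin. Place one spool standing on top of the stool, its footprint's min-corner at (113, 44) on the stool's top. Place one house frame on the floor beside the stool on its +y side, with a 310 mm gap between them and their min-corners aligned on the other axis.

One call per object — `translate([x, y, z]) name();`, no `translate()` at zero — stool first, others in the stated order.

stool();
translate([113, 44, 426]) spool();
translate([0, 595, 0]) house_frame();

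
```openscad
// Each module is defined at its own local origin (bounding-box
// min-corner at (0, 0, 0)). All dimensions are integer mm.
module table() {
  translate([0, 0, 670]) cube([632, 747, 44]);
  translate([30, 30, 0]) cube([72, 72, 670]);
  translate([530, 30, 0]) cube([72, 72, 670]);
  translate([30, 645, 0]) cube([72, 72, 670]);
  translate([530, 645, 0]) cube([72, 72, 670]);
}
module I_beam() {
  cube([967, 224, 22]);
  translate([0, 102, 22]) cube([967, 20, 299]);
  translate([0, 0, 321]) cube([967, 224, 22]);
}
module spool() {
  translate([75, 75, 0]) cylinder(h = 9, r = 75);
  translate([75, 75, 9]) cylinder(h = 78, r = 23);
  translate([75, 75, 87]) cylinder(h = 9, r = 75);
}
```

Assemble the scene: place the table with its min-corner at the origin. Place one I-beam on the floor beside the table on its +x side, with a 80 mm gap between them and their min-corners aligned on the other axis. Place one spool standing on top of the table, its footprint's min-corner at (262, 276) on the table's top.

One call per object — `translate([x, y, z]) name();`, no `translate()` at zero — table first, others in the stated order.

table();
translate([712, 0, 0]) I_beam();
translate([262, 276, 714]) spool();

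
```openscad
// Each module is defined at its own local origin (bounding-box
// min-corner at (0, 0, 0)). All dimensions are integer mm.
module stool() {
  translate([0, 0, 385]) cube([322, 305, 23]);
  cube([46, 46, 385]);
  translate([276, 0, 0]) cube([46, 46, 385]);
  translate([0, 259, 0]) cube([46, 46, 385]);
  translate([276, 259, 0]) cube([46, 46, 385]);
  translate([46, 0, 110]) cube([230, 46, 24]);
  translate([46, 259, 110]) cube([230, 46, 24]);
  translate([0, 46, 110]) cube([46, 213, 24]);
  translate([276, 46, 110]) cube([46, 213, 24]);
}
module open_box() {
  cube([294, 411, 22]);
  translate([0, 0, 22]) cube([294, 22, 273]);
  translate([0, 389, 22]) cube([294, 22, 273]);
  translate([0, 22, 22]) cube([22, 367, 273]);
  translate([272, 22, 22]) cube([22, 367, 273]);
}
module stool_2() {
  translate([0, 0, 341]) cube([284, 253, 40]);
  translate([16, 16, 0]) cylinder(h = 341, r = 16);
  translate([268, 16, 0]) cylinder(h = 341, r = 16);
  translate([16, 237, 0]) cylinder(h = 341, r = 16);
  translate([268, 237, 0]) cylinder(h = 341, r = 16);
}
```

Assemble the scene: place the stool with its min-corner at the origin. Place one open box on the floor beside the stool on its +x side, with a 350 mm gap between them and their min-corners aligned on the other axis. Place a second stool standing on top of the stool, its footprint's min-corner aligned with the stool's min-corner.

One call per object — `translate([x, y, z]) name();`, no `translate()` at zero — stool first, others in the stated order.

stool();
translate([672, 0, 0]) open_box();
translate([0, 0, 408]) stool_2();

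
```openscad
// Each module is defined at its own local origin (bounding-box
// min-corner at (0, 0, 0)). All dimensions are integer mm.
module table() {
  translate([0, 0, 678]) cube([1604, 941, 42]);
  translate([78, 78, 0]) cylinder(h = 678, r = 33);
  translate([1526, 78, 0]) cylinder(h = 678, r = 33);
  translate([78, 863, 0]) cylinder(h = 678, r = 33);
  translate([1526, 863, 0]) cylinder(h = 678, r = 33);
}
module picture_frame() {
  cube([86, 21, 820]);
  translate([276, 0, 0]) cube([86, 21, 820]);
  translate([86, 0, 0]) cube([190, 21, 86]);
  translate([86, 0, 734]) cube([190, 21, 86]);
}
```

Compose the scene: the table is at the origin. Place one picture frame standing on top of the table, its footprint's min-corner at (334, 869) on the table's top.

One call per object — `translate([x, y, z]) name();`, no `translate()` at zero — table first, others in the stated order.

table();
translate([334, 869, 720]) picture_frame();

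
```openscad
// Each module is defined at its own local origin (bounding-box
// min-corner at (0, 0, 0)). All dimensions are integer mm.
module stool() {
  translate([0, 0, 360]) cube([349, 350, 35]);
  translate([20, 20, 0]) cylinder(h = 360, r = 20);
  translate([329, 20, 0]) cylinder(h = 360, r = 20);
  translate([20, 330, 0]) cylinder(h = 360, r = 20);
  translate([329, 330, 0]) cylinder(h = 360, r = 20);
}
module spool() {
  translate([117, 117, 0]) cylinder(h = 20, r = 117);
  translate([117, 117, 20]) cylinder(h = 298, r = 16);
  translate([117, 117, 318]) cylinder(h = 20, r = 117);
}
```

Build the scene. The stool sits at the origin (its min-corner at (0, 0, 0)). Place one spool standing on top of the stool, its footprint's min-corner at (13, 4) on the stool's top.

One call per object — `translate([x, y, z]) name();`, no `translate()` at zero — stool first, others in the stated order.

stool();
translate([13, 4, 395]) spool();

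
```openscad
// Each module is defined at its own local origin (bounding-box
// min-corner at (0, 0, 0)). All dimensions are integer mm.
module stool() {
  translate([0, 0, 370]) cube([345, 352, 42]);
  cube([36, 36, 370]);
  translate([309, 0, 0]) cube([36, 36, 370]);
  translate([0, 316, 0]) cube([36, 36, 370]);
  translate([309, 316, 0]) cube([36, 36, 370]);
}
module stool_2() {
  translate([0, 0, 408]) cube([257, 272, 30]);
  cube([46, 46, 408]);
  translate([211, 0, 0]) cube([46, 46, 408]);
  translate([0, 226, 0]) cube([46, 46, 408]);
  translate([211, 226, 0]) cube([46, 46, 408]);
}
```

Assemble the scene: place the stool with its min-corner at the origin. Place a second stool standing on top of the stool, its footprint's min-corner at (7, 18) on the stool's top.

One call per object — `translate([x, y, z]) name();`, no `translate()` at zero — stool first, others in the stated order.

stool();
translate([7, 18, 412]) stool_2();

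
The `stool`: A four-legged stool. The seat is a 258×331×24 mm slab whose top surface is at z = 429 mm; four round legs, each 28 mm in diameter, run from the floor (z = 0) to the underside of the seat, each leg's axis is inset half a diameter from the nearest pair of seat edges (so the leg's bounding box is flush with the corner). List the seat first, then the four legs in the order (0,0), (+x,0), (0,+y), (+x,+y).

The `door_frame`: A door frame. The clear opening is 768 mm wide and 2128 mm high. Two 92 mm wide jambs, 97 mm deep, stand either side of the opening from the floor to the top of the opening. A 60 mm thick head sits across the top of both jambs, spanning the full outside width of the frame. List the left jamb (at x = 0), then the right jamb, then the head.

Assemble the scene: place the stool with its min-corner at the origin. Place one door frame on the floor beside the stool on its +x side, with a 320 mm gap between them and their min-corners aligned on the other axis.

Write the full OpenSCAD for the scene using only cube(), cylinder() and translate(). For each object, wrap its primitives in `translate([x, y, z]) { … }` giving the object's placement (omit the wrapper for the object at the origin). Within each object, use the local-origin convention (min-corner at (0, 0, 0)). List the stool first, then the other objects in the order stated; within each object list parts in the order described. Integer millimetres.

translate([0, 0, 405]) cube([258, 331, 24]);
translate([14, 14, 0]) cylinder(h = 405, r = 14);
translate([244, 14, 0]) cylinder(h = 405, r = 14);
translate([14, 317, 0]) cylinder(h = 405, r = 14);
translate([244, 317, 0]) cylinder(h = 405, r = 14);
translate([578, 0, 0]) {
  cube([92, 97, 2128]);
  translate([860, 0, 0]) cube([92, 97, 2128]);
  translate([0, 0, 2128]) cube([952, 97, 60]);
}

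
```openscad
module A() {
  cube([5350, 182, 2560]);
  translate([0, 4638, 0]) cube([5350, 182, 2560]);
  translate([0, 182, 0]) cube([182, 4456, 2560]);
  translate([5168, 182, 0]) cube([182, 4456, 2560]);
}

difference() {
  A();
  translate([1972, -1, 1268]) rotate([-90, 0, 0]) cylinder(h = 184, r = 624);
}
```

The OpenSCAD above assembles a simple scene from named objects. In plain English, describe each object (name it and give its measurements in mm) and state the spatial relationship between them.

A is the wall frame of a small rectangular building: four walls, each 2560 mm tall and 182 mm thick, enclosing a footprint 5350 mm (x) by 4820 mm (y) outside-to-outside, with no floor or roof. The front and back walls (the −y and +y sides) span the full width; the two side walls fit between them.

The house frame has a circular hole of radius 624 mm through its front wall, centred at (x = 1972, z = 1268).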